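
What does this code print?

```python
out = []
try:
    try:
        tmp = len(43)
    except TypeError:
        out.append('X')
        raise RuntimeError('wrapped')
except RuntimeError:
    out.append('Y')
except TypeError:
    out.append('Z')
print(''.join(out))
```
XY

New RuntimeError raised, caught by outer RuntimeError handler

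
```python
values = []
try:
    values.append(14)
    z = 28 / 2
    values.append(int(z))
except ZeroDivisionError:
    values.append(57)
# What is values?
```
[14, 14]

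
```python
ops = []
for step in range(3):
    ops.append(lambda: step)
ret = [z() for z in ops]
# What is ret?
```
[2, 2, 2]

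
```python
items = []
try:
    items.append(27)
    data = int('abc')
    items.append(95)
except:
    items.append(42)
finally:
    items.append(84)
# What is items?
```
[27, 42, 84]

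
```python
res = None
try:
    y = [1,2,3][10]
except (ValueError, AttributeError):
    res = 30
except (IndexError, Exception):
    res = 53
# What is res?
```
53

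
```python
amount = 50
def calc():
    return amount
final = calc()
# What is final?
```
50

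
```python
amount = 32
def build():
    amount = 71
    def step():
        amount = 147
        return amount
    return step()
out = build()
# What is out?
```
147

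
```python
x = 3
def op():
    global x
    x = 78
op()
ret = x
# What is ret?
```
78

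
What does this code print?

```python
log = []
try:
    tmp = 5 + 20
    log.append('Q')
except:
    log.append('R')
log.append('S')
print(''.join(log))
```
QS

No exception, try block completes normally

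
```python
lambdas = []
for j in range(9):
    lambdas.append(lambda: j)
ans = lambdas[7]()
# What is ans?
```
8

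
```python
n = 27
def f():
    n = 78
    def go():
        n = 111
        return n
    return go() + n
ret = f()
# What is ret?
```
189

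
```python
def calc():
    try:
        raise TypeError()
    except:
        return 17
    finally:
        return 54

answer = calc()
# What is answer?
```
54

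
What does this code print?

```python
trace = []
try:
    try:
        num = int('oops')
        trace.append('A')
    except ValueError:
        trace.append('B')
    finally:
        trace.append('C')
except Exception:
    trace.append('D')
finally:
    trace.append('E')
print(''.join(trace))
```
BCE

Both finally blocks run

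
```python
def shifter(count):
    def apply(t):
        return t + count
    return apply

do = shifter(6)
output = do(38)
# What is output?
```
44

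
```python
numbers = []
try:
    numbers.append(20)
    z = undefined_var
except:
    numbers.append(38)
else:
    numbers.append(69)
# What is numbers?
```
[20, 38]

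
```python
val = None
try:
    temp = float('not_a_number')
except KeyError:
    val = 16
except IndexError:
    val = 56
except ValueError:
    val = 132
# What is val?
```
132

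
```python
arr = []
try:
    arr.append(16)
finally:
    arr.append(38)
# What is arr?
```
[16, 38]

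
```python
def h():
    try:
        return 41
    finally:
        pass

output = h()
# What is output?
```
41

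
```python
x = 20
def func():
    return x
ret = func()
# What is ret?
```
20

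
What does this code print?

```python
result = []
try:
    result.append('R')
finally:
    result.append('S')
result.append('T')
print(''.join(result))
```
RST

try/finally without except, no exception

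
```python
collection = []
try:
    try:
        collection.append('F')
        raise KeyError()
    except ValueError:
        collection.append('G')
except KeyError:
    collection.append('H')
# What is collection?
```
['F', 'H']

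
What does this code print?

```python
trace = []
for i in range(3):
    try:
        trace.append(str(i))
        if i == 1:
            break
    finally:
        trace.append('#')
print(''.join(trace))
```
0#1#

finally runs even when breaking out of loop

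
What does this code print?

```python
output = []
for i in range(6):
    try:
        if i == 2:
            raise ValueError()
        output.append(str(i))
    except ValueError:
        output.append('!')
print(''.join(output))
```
01!345

Exception on i=2 caught, loop continues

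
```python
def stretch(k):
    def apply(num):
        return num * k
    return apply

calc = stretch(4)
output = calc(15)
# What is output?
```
60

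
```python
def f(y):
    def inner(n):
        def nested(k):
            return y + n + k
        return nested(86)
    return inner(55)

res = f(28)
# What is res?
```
169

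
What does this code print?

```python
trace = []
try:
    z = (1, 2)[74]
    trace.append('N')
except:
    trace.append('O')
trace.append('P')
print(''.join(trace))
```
OP

Exception raised in try, caught by bare except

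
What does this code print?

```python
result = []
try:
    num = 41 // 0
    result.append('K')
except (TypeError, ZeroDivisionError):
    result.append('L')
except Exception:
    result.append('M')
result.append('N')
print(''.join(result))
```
LN

ZeroDivisionError matches tuple containing it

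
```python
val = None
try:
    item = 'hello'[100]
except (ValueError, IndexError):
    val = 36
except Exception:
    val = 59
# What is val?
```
36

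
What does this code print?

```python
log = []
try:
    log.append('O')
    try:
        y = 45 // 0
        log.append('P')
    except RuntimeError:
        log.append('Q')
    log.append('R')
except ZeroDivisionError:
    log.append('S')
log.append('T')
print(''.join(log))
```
OST

Inner handler doesn't match, propagates to outer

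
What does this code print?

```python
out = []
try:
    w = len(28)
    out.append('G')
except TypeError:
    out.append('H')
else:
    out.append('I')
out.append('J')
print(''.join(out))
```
HJ

else block skipped when exception is caught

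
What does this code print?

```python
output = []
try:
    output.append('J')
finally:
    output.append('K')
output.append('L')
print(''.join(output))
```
JKL

try/finally without except, no exception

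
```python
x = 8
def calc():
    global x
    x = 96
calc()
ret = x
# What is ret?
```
96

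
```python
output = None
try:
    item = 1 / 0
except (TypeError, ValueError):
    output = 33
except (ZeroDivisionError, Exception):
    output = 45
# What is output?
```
45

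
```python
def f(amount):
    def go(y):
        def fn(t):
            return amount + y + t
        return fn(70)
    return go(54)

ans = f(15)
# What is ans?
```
139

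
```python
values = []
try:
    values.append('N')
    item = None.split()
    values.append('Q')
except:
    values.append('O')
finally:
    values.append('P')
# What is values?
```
['N', 'O', 'P']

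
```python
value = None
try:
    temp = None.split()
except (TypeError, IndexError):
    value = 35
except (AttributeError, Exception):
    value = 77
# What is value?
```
77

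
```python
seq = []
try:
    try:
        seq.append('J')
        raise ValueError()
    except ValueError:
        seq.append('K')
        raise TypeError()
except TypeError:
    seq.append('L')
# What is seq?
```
['J', 'K', 'L']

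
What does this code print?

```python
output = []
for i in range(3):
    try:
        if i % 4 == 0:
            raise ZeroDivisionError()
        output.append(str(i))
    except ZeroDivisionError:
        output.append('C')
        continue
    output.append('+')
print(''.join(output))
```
C1+2+

continue in except skips rest of loop body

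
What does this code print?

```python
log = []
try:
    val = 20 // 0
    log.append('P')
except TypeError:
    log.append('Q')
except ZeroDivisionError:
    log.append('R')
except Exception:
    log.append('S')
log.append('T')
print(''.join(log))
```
RT

ZeroDivisionError matches before generic Exception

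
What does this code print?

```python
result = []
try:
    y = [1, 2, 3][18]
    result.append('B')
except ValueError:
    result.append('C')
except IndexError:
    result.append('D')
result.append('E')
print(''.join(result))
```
DE

IndexError is caught by its specific handler, not ValueError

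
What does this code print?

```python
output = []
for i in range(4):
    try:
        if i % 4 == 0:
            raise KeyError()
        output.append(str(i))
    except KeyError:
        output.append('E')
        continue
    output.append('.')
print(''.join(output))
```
E1.2.3.

continue in except skips rest of loop body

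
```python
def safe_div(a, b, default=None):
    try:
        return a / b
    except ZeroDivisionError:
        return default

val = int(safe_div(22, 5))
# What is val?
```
4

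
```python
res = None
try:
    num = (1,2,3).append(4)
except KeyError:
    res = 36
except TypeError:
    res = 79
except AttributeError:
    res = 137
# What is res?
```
137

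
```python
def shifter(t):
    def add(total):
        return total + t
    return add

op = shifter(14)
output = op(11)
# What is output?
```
25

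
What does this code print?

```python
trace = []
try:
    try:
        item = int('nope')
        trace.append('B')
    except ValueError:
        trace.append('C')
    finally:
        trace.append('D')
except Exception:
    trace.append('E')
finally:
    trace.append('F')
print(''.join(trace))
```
CDF

Both finally blocks run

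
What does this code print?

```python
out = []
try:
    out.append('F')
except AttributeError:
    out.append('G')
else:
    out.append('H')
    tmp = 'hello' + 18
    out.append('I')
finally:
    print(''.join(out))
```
FH

Try succeeds, else appends 'H', TypeError in else is uncaught, finally prints before exception propagates ('I' never appended)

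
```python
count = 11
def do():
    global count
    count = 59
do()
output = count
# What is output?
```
59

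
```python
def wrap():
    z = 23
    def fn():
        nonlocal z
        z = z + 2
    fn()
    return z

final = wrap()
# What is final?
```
25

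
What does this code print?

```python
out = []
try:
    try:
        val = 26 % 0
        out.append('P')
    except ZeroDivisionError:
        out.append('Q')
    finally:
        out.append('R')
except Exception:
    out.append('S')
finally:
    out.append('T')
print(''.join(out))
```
QRT

Both finally blocks run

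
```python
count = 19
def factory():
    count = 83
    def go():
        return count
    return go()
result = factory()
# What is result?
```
83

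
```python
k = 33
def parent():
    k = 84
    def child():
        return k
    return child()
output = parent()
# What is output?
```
84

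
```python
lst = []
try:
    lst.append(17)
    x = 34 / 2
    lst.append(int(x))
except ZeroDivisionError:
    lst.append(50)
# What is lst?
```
[17, 17]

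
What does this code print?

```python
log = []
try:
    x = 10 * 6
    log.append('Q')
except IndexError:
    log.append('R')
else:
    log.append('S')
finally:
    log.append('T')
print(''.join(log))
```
QST

else runs before finally when no exception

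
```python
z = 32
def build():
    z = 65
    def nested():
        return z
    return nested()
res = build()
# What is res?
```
65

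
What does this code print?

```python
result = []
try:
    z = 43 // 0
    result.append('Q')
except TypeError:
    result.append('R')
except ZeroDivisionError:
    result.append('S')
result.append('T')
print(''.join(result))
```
ST

ZeroDivisionError is caught by its specific handler, not TypeError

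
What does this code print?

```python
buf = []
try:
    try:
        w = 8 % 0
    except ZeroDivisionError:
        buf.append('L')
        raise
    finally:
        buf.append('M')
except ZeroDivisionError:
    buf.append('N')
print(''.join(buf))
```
LMN

finally runs before re-raised exception propagates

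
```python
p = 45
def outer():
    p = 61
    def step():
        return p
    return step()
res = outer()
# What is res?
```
61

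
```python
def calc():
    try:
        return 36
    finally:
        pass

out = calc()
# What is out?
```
36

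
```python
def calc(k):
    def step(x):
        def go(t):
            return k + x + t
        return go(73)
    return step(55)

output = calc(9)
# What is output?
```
137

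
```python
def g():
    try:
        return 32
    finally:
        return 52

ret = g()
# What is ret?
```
52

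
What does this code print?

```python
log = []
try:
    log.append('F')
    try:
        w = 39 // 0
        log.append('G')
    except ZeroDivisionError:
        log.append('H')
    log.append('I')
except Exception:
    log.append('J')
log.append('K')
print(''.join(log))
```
FHIK

Inner exception caught by inner handler, outer continues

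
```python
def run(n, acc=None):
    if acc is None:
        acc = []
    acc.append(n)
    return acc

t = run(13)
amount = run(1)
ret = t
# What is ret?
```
[13]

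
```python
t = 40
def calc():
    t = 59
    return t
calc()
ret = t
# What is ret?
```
40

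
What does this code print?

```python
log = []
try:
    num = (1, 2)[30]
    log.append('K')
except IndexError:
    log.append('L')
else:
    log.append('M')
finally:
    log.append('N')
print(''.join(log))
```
LN

Exception: except runs, else skipped, finally runs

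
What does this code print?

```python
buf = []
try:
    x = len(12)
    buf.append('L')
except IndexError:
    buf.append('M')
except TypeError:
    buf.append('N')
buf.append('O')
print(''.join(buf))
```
NO

TypeError is caught by its specific handler, not IndexError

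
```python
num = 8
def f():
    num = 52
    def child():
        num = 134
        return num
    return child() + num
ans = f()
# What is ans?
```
186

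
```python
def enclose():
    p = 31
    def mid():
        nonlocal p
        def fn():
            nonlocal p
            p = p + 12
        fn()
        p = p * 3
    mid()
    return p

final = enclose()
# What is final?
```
129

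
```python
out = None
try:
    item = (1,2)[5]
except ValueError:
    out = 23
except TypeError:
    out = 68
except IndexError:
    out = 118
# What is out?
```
118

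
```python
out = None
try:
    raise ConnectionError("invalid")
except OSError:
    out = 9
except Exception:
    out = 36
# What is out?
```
9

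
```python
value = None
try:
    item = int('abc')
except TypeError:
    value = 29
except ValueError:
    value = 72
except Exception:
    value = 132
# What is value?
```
72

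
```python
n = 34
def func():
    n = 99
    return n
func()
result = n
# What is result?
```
34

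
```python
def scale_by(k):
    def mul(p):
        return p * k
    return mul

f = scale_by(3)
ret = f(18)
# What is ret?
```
54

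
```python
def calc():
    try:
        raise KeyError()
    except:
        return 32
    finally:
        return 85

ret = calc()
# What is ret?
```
85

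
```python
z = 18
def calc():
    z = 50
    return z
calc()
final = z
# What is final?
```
18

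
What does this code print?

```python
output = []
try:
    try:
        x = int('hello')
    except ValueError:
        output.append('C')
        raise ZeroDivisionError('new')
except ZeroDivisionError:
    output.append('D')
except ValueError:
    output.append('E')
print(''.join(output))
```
CD

New ZeroDivisionError raised, caught by outer ZeroDivisionError handler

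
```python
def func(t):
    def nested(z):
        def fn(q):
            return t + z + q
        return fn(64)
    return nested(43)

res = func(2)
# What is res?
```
109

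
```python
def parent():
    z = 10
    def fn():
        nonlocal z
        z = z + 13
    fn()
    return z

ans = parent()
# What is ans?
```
23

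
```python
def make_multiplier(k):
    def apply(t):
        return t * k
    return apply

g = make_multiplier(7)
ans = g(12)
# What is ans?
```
84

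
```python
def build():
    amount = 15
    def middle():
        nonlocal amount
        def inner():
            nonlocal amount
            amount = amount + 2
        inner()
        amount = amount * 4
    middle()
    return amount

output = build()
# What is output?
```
68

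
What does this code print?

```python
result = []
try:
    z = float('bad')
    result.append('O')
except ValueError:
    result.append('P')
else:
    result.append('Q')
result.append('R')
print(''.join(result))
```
PR

else block skipped when exception is caught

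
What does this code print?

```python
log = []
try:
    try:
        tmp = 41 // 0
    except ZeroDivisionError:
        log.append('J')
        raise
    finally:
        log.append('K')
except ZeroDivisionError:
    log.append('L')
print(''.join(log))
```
JKL

finally runs before re-raised exception propagates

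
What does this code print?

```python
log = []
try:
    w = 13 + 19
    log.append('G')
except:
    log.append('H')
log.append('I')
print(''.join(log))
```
GI

No exception, try block completes normally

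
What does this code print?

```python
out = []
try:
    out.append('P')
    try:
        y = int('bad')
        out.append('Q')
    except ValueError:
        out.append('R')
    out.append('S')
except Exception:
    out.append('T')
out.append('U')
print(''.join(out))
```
PRSU

Inner exception caught by inner handler, outer continues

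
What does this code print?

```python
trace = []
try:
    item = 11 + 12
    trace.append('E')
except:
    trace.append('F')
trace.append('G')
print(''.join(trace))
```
EG

No exception, try block completes normally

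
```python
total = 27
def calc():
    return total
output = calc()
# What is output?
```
27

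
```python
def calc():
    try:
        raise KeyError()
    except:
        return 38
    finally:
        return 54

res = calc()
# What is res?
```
54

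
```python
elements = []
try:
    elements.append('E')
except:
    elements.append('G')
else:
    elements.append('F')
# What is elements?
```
['E', 'F']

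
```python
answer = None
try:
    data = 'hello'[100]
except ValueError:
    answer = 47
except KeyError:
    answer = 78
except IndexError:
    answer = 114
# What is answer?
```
114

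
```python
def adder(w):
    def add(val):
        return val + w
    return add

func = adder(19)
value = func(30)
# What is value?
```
49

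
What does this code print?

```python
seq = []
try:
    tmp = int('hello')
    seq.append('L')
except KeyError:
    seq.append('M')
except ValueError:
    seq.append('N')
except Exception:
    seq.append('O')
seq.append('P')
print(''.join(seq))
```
NP

ValueError matches before generic Exception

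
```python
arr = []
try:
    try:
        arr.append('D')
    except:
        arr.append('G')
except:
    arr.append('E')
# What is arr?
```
['D']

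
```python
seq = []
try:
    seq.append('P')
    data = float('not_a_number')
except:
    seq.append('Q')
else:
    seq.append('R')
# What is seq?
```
['P', 'Q']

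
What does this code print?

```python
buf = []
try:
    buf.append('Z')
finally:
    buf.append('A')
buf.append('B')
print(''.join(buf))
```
ZAB

try/finally without except, no exception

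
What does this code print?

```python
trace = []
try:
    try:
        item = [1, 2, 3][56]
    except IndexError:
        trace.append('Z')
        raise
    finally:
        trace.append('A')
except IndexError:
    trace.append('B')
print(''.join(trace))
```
ZAB

finally runs before re-raised exception propagates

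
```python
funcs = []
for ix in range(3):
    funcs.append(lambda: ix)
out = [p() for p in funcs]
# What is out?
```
[2, 2, 2]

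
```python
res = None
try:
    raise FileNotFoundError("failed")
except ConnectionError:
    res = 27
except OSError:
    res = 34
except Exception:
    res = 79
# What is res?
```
34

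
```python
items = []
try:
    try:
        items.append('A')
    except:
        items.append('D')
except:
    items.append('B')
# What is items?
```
['A']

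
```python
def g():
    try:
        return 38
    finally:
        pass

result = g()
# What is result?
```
38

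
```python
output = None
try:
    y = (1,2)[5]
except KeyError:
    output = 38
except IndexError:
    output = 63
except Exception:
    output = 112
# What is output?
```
63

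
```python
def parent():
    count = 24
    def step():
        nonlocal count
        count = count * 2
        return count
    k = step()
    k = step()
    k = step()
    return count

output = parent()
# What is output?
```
192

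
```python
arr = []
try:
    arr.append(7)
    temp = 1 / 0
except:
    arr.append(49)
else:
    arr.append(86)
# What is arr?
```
[7, 49]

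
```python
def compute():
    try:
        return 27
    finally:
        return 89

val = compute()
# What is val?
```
89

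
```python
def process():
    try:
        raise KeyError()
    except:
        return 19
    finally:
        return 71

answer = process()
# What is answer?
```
71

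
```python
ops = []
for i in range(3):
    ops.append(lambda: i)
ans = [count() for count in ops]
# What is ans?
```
[2, 2, 2]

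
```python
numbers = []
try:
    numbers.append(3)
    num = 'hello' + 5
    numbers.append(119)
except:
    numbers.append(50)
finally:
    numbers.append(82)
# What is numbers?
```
[3, 50, 82]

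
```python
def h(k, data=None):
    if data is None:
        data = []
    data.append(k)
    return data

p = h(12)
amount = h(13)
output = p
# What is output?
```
[12]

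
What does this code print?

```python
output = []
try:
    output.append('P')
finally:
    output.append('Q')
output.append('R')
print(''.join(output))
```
PQR

try/finally without except, no exception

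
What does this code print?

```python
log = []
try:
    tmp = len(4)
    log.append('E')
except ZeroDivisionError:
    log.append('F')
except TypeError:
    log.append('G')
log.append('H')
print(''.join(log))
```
GH

TypeError is caught by its specific handler, not ZeroDivisionError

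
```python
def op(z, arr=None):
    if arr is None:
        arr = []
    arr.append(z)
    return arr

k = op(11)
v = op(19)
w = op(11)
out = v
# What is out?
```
[19]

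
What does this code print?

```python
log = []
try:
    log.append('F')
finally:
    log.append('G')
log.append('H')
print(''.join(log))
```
FGH

try/finally without except, no exception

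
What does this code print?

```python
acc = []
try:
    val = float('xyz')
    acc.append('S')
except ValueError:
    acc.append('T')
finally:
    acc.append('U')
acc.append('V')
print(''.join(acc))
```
TUV

finally always runs, even after exception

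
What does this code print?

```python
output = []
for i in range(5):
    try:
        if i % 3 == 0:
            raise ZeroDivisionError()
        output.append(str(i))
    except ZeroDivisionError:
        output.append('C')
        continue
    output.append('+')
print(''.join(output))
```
C1+2+C4+

continue in except skips rest of loop body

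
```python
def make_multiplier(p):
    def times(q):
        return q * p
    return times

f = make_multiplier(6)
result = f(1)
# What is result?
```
6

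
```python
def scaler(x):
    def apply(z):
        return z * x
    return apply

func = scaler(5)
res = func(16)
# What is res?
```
80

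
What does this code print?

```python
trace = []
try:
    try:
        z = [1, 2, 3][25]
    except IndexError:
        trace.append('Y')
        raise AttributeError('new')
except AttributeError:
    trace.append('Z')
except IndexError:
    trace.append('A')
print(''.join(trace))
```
YZ

New AttributeError raised, caught by outer AttributeError handler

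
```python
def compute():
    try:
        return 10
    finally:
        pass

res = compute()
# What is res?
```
10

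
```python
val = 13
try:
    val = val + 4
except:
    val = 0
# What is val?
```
17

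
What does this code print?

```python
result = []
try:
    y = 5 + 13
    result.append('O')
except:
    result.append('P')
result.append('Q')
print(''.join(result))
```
OQ

No exception, try block completes normally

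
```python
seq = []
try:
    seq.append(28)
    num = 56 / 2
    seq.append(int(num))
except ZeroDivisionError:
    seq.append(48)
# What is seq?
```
[28, 28]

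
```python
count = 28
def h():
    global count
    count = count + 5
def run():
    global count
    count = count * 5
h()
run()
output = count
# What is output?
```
165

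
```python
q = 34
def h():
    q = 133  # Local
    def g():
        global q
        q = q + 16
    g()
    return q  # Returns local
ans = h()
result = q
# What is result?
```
50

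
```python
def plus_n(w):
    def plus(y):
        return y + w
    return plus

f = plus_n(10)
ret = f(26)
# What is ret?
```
36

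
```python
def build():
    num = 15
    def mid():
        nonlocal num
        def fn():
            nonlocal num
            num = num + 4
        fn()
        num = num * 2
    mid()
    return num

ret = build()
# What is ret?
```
38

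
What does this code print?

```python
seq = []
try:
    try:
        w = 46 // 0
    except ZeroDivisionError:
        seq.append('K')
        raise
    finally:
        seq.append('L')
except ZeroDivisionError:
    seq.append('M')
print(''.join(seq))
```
KLM

finally runs before re-raised exception propagates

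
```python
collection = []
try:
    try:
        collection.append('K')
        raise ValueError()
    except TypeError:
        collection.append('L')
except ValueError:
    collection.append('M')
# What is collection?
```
['K', 'M']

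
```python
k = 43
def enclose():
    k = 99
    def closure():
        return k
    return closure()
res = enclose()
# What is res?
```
99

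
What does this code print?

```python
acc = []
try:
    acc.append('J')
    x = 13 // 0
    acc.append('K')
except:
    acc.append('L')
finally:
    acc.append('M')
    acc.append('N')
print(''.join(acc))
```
JLMN

Code before exception runs, then except, then all of finally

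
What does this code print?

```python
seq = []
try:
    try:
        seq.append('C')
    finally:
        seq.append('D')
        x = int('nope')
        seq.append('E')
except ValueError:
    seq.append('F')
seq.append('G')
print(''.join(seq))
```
CDFG

Exception in inner finally caught by outer except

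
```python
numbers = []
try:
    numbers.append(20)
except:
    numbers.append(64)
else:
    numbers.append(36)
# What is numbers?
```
[20, 36]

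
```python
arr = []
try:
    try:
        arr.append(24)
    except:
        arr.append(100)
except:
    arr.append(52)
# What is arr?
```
[24]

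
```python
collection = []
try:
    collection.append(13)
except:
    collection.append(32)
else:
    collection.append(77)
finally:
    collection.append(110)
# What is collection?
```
[13, 77, 110]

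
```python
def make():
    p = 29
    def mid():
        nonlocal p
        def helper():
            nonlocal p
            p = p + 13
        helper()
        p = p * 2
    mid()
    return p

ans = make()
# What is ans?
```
84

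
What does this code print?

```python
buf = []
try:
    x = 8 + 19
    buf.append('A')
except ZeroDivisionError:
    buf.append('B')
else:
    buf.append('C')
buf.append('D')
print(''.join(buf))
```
ACD

else block runs when no exception occurs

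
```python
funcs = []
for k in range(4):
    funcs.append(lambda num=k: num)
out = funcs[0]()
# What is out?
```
0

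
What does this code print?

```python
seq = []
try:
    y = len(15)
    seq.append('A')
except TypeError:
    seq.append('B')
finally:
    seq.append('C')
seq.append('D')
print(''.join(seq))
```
BCD

finally always runs, even after exception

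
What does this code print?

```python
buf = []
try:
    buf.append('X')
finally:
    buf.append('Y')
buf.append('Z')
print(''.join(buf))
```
XYZ

try/finally without except, no exception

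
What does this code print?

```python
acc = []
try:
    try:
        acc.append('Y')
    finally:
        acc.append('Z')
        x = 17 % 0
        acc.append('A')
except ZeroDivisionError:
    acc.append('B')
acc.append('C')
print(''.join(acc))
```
YZBC

Exception in inner finally caught by outer except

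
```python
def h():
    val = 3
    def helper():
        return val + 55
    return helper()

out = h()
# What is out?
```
58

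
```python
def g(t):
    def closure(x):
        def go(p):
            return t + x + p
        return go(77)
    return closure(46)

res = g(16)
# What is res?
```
139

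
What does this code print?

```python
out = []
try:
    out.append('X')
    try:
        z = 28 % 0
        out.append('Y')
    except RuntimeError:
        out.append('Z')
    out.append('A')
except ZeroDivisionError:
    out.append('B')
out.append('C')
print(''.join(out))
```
XBC

Inner handler doesn't match, propagates to outer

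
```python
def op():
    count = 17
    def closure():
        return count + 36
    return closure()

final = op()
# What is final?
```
53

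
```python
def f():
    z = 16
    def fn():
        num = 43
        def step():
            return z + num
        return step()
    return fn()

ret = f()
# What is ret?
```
59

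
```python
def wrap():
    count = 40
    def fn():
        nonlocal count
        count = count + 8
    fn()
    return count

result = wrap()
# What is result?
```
48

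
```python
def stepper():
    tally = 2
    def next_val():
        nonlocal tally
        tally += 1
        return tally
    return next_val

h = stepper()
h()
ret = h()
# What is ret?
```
4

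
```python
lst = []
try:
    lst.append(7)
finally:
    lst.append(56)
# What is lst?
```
[7, 56]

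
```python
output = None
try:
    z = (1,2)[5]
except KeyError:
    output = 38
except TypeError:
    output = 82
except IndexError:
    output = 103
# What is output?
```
103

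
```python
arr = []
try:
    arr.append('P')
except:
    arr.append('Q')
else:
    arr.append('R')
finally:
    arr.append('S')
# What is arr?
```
['P', 'R', 'S']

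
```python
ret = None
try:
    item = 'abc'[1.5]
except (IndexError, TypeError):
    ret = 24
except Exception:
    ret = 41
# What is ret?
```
24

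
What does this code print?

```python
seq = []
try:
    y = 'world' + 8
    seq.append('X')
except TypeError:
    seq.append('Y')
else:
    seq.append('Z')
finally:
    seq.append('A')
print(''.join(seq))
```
YA

Exception: except runs, else skipped, finally runs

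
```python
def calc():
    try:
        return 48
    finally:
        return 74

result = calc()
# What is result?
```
74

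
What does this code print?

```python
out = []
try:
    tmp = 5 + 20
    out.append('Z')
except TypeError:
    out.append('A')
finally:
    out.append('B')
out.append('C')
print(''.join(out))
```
ZBC

finally runs after normal execution too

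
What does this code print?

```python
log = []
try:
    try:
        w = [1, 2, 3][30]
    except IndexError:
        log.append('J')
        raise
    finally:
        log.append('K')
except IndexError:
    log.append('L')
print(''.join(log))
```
JKL

finally runs before re-raised exception propagates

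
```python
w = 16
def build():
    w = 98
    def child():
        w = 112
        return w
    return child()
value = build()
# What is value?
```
112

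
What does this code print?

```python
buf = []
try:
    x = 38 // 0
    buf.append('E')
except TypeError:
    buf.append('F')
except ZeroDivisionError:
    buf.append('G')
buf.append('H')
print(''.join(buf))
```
GH

ZeroDivisionError is caught by its specific handler, not TypeError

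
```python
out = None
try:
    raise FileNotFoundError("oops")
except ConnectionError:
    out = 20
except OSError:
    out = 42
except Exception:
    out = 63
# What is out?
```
42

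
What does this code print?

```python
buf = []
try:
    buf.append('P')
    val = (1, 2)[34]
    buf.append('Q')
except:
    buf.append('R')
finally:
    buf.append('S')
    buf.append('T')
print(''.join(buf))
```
PRST

Code before exception runs, then except, then all of finally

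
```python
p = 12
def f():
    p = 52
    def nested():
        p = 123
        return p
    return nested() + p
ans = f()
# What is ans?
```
175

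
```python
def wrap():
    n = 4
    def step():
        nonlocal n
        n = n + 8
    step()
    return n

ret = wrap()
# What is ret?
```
12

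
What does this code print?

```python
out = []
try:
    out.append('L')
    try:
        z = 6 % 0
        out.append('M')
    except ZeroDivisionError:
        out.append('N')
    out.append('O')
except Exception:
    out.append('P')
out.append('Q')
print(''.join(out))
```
LNOQ

Inner exception caught by inner handler, outer continues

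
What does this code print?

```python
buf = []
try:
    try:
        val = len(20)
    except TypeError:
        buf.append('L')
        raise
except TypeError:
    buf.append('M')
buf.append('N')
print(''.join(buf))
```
LMN

raise without argument re-raises current exception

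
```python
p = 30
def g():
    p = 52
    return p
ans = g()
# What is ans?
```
52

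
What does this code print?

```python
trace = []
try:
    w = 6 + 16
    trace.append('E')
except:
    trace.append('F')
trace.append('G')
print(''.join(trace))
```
EG

No exception, try block completes normally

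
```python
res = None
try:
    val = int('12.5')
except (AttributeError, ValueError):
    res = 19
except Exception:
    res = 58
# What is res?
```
19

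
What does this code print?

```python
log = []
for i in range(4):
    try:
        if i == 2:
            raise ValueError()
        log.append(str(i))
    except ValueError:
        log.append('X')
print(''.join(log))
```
01X3

Exception on i=2 caught, loop continues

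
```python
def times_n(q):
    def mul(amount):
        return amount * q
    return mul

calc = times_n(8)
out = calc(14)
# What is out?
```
112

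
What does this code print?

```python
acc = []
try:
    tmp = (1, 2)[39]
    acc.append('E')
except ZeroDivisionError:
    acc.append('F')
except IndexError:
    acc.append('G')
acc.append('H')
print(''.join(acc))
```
GH

IndexError is caught by its specific handler, not ZeroDivisionError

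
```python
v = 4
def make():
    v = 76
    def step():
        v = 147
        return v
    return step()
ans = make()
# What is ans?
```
147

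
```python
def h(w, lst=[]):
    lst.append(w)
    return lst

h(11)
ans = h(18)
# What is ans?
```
[11, 18]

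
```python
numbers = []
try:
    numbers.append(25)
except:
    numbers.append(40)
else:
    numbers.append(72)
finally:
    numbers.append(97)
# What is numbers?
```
[25, 72, 97]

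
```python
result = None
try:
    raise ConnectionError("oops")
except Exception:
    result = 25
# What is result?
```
25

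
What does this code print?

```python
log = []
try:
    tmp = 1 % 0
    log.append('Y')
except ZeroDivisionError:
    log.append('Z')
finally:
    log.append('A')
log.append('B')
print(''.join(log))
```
ZAB

finally always runs, even after exception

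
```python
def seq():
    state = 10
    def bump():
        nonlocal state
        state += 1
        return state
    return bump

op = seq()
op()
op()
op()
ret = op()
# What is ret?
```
14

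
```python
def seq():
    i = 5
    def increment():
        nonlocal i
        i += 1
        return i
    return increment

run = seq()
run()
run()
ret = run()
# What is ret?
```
8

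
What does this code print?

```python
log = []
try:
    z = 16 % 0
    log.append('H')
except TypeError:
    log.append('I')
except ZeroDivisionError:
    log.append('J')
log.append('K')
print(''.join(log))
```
JK

ZeroDivisionError is caught by its specific handler, not TypeError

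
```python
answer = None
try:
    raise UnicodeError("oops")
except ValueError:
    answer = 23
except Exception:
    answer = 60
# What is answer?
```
23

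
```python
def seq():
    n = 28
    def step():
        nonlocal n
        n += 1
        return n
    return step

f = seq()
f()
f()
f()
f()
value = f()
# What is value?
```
33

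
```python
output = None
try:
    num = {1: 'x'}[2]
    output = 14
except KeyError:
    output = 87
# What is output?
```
87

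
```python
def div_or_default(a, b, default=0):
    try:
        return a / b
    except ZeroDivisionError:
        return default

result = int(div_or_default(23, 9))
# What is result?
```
2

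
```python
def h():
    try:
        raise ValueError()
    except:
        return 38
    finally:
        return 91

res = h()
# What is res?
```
91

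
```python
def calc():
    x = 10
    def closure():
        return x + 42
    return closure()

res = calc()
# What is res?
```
52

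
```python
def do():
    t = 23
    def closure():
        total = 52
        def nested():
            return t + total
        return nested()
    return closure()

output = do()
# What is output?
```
75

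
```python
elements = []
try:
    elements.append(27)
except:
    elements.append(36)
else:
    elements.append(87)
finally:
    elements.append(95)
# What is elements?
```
[27, 87, 95]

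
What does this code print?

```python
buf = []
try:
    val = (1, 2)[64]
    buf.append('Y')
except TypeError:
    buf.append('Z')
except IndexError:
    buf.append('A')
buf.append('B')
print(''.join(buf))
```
AB

IndexError is caught by its specific handler, not TypeError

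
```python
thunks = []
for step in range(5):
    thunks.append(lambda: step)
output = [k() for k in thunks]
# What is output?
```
[4, 4, 4, 4, 4]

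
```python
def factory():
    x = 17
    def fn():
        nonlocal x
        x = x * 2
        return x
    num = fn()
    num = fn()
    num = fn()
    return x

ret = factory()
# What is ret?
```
136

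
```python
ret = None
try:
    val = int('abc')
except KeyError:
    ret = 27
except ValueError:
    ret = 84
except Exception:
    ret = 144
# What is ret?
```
84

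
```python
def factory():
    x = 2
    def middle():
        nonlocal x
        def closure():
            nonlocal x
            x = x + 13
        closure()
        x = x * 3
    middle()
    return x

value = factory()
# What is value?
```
45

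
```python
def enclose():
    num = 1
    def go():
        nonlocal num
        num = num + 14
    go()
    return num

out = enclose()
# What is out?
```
15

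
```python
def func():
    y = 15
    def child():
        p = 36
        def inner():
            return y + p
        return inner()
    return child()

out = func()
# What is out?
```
51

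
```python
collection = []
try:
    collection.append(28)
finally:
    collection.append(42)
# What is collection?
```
[28, 42]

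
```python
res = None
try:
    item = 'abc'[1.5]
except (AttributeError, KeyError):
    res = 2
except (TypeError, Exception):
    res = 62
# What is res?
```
62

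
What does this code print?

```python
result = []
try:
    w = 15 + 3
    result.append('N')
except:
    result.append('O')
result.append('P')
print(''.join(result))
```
NP

No exception, try block completes normally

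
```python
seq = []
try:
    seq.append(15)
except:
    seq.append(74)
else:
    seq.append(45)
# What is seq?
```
[15, 45]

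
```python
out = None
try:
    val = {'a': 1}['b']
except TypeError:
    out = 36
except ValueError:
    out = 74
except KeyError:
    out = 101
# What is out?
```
101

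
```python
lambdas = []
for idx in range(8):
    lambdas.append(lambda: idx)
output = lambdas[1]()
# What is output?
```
7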